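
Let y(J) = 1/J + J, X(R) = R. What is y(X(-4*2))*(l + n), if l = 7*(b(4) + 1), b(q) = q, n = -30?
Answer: -325/8 ≈ -40.625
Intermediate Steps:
l = 35 (l = 7*(4 + 1) = 7*5 = 35)
y(J) = J + 1/J
y(X(-4*2))*(l + n) = (-4*2 + 1/(-4*2))*(35 - 30) = (-8 + 1/(-8))*5 = (-8 - ⅛)*5 = -65/8*5 = -325/8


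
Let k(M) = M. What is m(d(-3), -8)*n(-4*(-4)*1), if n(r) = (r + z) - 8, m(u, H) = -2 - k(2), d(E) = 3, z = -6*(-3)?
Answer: -104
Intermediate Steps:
z = 18
m(u, H) = -4 (m(u, H) = -2 - 1*2 = -2 - 2 = -4)
n(r) = 10 + r (n(r) = (r + 18) - 8 = (18 + r) - 8 = 10 + r)
m(d(-3), -8)*n(-4*(-4)*1) = -4*(10 - 4*(-4)*1) = -4*(10 + 16*1) = -4*(10 + 16) = -4*26 = -104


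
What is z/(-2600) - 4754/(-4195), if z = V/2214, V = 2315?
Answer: 1094248567/965923920 ≈ 1.1329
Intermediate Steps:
z = 2315/2214 ≈ 1.0456
z/(-2600) - 4754/(-4195) = (2315/2214)/(-2600) - 4754/(-4195) = (2315/2214)*(-1/2600) - 4754*(-1/4195) = -463/1151280 + 4754/4195 = 1094248567/965923920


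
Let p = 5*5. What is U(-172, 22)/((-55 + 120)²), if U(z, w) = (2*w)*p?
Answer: 44/169 ≈ 0.26035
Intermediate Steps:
p = 25
U(z, w) = 50*w (U(z, w) = (2*w)*25 = 50*w)
U(-172, 22)/((-55 + 120)²) = (50*22)/((-55 + 120)²) = 1100/(65²) = 1100/4225 = 1100*(1/4225) = 44/169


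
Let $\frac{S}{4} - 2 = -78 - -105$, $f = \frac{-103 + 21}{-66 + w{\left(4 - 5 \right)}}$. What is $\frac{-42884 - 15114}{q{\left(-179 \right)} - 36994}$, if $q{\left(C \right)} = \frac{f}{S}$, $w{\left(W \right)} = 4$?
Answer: $\frac{208560808}{133030383} \approx 1.5678$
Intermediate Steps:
$f = \frac{41}{31}$ ($f = \frac{-103 + 21}{-66 + 4} = - \frac{82}{-62} = \left(-82\right) \left(- \frac{1}{62}\right) = \frac{41}{31} \approx 1.3226$)
$S = 116$ ($S = 8 + 4 \left(-78 - -105\right) = 8 + 4 \left(-78 + 105\right) = 8 + 4 \cdot 27 = 8 + 108 = 116$)
$q{\left(C \right)} = \frac{41}{3596}$ ($q{\left(C \right)} = \frac{41}{31 \cdot 116} = \frac{41}{31} \cdot \frac{1}{116} = \frac{41}{3596}$)
$\frac{-42884 - 15114}{q{\left(-179 \right)} - 36994} = \frac{-42884 - 15114}{\frac{41}{3596} - 36994} = - \frac{57998}{- \frac{133030383}{3596}} = \left(-57998\right) \left(- \frac{3596}{133030383}\right) = \frac{208560808}{133030383}$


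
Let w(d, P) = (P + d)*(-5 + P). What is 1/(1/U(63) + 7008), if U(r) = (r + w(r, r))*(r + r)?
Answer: 928746/6508651969 ≈ 0.00014269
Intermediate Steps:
w(d, P) = (-5 + P)*(P + d)
U(r) = 2*r*(-9*r + 2*r²) (U(r) = (r + (r² - 5*r - 5*r + r*r))*(r + r) = (r + (r² - 5*r - 5*r + r²))*(2*r) = (r + (-10*r + 2*r²))*(2*r) = (-9*r + 2*r²)*(2*r) = 2*r*(-9*r + 2*r²))
1/(1/U(63) + 7008) = 1/(1/(63²*(-18 + 4*63)) + 7008) = 1/(1/(3969*(-18 + 252)) + 7008) = 1/(1/(3969*234) + 7008) = 1/(1/928746 + 7008) = 1/(6508651969/928746) = 928746/6508651969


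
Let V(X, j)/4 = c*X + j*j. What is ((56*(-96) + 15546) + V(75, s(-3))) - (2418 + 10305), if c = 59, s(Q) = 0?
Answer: 15147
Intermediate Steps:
V(X, j) = 4*j² + 236*X (V(X, j) = 4*(59*X + j*j) = 4*(59*X + j²) = 4*(j² + 59*X) = 4*j² + 236*X)
((56*(-96) + 15546) + V(75, s(-3))) - (2418 + 10305) = ((56*(-96) + 15546) + (4*0² + 236*75)) - (2418 + 10305) = ((-5376 + 15546) + (4*0 + 17700)) - 1*12723 = (10170 + (0 + 17700)) - 12723 = (10170 + 17700) - 12723 = 27870 - 12723 = 15147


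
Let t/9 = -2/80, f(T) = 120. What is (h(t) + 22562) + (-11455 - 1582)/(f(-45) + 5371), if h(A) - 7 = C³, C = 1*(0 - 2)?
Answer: 123869414/5491 ≈ 22559.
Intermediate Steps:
t = -9/40 (t = 9*(-2/80) = 9*(-2*1/80) = 9*(-1/40) = -9/40 ≈ -0.22500)
C = -2 (C = 1*(-2) = -2)
h(A) = -1 (h(A) = 7 + (-2)³ = 7 - 8 = -1)
(h(t) + 22562) + (-11455 - 1582)/(f(-45) + 5371) = (-1 + 22562) + (-11455 - 1582)/(120 + 5371) = 22561 - 13037/5491 = 123869414/5491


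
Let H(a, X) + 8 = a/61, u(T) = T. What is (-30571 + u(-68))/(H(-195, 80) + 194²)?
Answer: -1868979/2295113 ≈ -0.81433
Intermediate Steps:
H(a, X) = -8 + a/61
(-30571 + u(-68))/(H(-195, 80) + 194²) = (-30571 - 68)/((-8 + (1/61)*(-195)) + 194²) = -30639/((-8 - 195/61) + 37636) = -30639/(-683/61 + 37636) = -30639/2295113/61 = -30639*61/2295113 = -1868979/2295113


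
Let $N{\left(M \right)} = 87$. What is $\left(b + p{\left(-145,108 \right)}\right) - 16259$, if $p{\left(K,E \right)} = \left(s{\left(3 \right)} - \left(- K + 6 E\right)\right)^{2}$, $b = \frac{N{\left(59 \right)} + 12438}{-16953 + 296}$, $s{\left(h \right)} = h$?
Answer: $\frac{10124795012}{16657} \approx 6.0784 \cdot 10^{5}$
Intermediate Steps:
$b = - \frac{12525}{16657}$ ($b = \frac{87 + 12438}{-16953 + 296} = \frac{12525}{-16657} = 12525 \left(- \frac{1}{16657}\right) = - \frac{12525}{16657} \approx -0.75194$)
$p{\left(K,E \right)} = \left(3 + K - 6 E\right)^{2}$ ($p{\left(K,E \right)} = \left(3 - \left(- K + 6 E\right)\right)^{2} = \left(3 + K - 6 E\right)^{2}$)
$\left(b + p{\left(-145,108 \right)}\right) - 16259 = \left(- \frac{12525}{16657} + \left(3 - 145 - 648\right)^{2}\right) - 16259 = \left(- \frac{12525}{16657} + \left(-790\right)^{2}\right) - 16259 = \left(- \frac{12525}{16657} + 624100\right) - 16259 = \frac{10395621175}{16657} - 16259 = \frac{10124795012}{16657}$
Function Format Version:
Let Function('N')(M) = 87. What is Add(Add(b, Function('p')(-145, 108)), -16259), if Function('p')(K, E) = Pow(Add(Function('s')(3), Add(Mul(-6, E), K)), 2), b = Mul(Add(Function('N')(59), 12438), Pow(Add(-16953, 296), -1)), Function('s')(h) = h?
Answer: Rational(10124795012, 16657) ≈ 6.0784e+5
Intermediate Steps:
b = Rational(-12525, 16657) (b = Mul(Add(87, 12438), Pow(Add(-16953, 296), -1)) = Mul(12525, Pow(-16657, -1)) = Mul(12525, Rational(-1, 16657)) = Rational(-12525, 16657) ≈ -0.75194)
Function('p')(K, E) = Pow(Add(3, K, Mul(-6, E)), 2) (Function('p')(K, E) = Pow(Add(3, Add(Mul(-6, E), K)), 2) = Pow(Add(3, Add(K, Mul(-6, E))), 2) = Pow(Add(3, K, Mul(-6, E)), 2))
Add(Add(b, Function('p')(-145, 108)), -16259) = Add(Add(Rational(-12525, 16657), Pow(Add(3, -145, Mul(-6, 108)), 2)), -16259) = Add(Add(Rational(-12525, 16657), Pow(Add(3, -145, -648), 2)), -16259) = Add(Add(Rational(-12525, 16657), Pow(-790, 2)), -16259) = Add(Add(Rational(-12525, 16657), 624100), -16259) = Add(Rational(10395621175, 16657), -16259) = Rational(10124795012, 16657)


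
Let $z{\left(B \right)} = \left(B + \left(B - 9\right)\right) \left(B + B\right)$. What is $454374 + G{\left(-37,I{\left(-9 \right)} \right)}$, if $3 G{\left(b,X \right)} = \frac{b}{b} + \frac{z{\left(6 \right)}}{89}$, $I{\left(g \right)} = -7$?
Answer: $\frac{121317983}{267} \approx 4.5437 \cdot 10^{5}$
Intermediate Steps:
$z{\left(B \right)} = 2 B \left(-9 + 2 B\right)$ ($z{\left(B \right)} = \left(B + \left(-9 + B\right)\right) 2 B = \left(-9 + 2 B\right) 2 B = 2 B \left(-9 + 2 B\right)$)
$G{\left(b,X \right)} = \frac{125}{267}$ ($G{\left(b,X \right)} = \frac{\frac{b}{b} + \frac{2 \cdot 6 \left(-9 + 2 \cdot 6\right)}{89}}{3} = \frac{1 + 2 \cdot 6 \left(-9 + 12\right) \frac{1}{89}}{3} = \frac{1 + 2 \cdot 6 \cdot 3 \cdot \frac{1}{89}}{3} = \frac{1 + 36 \cdot \frac{1}{89}}{3} = \frac{1 + \frac{36}{89}}{3} = \frac{1}{3} \cdot \frac{125}{89} = \frac{125}{267}$)
$454374 + G{\left(-37,I{\left(-9 \right)} \right)} = 454374 + \frac{125}{267} = \frac{121317983}{267}$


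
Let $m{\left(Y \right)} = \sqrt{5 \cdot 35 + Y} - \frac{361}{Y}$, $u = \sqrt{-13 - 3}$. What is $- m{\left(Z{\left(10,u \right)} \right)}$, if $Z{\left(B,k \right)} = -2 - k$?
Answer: $- \frac{361}{10} - \sqrt{173 - 4 i} + \frac{361 i}{5} \approx -49.254 + 72.352 i$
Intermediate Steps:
$u = 4 i$ ($u = \sqrt{-16} = 4 i \approx 4.0 i$)
$m{\left(Y \right)} = \sqrt{175 + Y} - \frac{361}{Y}$
$- m{\left(Z{\left(10,u \right)} \right)} = - (\sqrt{175 - \left(2 + 4 i\right)} - \frac{361}{-2 - 4 i}) = - (\sqrt{173 - 4 i} - 361 \frac{-2 + 4 i}{20}) = - (\sqrt{173 - 4 i} - \frac{361 \left(-2 + 4 i\right)}{20}) = - \sqrt{173 - 4 i} + \frac{361 \left(-2 + 4 i\right)}{20}$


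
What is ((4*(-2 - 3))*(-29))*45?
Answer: 26100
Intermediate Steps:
((4*(-2 - 3))*(-29))*45 = ((4*(-5))*(-29))*45 = -20*(-29)*45 = 580*45 = 26100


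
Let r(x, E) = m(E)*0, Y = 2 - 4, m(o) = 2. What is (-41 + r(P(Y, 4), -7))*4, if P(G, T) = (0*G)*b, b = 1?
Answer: -164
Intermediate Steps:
Y = -2
P(G, T) = 0 (P(G, T) = (0*G)*1 = 0*1 = 0)
r(x, E) = 0 (r(x, E) = 2*0 = 0)
(-41 + r(P(Y, 4), -7))*4 = (-41 + 0)*4 = -41*4 = -164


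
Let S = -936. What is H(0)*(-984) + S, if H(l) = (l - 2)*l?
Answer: -936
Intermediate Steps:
H(l) = l*(-2 + l) (H(l) = (-2 + l)*l = l*(-2 + l))
H(0)*(-984) + S = (0*(-2 + 0))*(-984) - 936 = (0*(-2))*(-984) - 936 = 0*(-984) - 936 = 0 - 936 = -936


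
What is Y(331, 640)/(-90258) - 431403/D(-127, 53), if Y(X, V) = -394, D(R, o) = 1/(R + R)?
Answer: 4945071640895/45129 ≈ 1.0958e+8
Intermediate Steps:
D(R, o) = 1/(2*R)
Y(331, 640)/(-90258) - 431403/D(-127, 53) = -394/(-90258) - 431403/((1/2)/(-127)) = -394*(-1/90258) - 431403/((1/2)*(-1/127)) = 197/45129 - 431403/(-1/254) = 197/45129 - 431403*(-254) = 197/45129 + 109576362 = 4945071640895/45129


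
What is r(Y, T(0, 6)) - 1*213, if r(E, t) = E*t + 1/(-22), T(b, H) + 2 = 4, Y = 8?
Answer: -4335/22 ≈ -197.05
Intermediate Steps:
T(b, H) = 2 (T(b, H) = -2 + 4 = 2)
r(E, t) = -1/22 + E*t (r(E, t) = E*t - 1/22 = -1/22 + E*t)
r(Y, T(0, 6)) - 1*213 = (-1/22 + 8*2) - 1*213 = (-1/22 + 16) - 213 = 351/22 - 213 = -4335/22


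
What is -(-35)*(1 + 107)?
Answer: 3780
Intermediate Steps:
-(-35)*(1 + 107) = -(-35)*108 = -1*(-3780) = 3780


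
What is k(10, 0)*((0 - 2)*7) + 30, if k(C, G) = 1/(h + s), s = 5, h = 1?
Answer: 83/3 ≈ 27.667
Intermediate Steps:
k(C, G) = 1/6 (k(C, G) = 1/(1 + 5) = 1/6)
k(10, 0)*((0 - 2)*7) + 30 = ((0 - 2)*7)/6 + 30 = (-2*7)/6 + 30 = (1/6)*(-14) + 30 = -7/3 + 30 = 83/3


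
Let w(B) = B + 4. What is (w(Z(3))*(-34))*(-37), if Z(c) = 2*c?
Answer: 12580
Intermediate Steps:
w(B) = 4 + B
(w(Z(3))*(-34))*(-37) = ((4 + 2*3)*(-34))*(-37) = ((4 + 6)*(-34))*(-37) = (10*(-34))*(-37) = -340*(-37) = 12580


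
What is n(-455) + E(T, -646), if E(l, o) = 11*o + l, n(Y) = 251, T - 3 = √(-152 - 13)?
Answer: -6852 + I*√165 ≈ -6852.0 + 12.845*I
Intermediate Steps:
T = 3 + I*√165 (T = 3 + √(-152 - 13) = 3 + √(-165) = 3 + I*√165 ≈ 3.0 + 12.845*I)
E(l, o) = l + 11*o
n(-455) + E(T, -646) = 251 + ((3 + I*√165) + 11*(-646)) = 251 + ((3 + I*√165) - 7106) = 251 + (-7103 + I*√165) = -6852 + I*√165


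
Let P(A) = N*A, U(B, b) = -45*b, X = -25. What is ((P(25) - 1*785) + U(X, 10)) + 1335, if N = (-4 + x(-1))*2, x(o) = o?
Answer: -150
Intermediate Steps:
N = -10 (N = (-4 - 1)*2 = -5*2 = -10)
P(A) = -10*A
((P(25) - 1*785) + U(X, 10)) + 1335 = ((-10*25 - 1*785) - 45*10) + 1335 = ((-250 - 785) - 450) + 1335 = (-1035 - 450) + 1335 = -1485 + 1335 = -150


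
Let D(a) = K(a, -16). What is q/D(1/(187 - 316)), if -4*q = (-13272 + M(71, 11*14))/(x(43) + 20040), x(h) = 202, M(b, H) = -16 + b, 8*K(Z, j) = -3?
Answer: -13217/30363 ≈ -0.43530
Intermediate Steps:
K(Z, j) = -3/8 (K(Z, j) = (⅛)*(-3) = -3/8)
D(a) = -3/8
q = 13217/80968 (q = -(-13272 + (-16 + 71))/(4*(202 + 20040)) = -(-13272 + 55)/(4*20242) = -(-13217)/(4*20242) = -¼*(-13217/20242) = 13217/80968 ≈ 0.16324)
q/D(1/(187 - 316)) = 13217/(80968*(-3/8)) = (13217/80968)*(-8/3) = -13217/30363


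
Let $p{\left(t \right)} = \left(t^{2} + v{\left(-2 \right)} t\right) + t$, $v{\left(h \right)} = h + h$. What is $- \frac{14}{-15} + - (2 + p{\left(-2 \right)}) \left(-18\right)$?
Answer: $\frac{3254}{15} \approx 216.93$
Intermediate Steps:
$v{\left(h \right)} = 2 h$
$p{\left(t \right)} = t^{2} - 3 t$ ($p{\left(t \right)} = \left(t^{2} + 2 \left(-2\right) t\right) + t = \left(t^{2} - 4 t\right) + t = t^{2} - 3 t$)
$- \frac{14}{-15} + - (2 + p{\left(-2 \right)}) \left(-18\right) = - \frac{14}{-15} + - (2 - 2 \left(-3 - 2\right)) \left(-18\right) = \left(-14\right) \left(- \frac{1}{15}\right) + - (2 - -10) \left(-18\right) = \frac{14}{15} + - (2 + 10) \left(-18\right) = \frac{14}{15} + \left(-1\right) 12 \left(-18\right) = \frac{14}{15} - -216 = \frac{14}{15} + 216 = \frac{3254}{15}$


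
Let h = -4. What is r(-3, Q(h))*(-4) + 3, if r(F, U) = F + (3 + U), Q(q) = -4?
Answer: 19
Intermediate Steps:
r(F, U) = 3 + F + U
r(-3, Q(h))*(-4) + 3 = (3 - 3 - 4)*(-4) + 3 = -4*(-4) + 3 = 16 + 3 = 19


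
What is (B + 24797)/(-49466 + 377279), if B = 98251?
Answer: 41016/109271 ≈ 0.37536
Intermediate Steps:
(B + 24797)/(-49466 + 377279) = (98251 + 24797)/(-49466 + 377279) = 123048/327813 = 123048*(1/327813) = 41016/109271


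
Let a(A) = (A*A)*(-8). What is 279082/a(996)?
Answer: -139541/3968064 ≈ -0.035166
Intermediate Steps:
a(A) = -8*A² (a(A) = A²*(-8) = -8*A²)
279082/a(996) = 279082/((-8*996²)) = 279082/((-8*992016)) = 279082/(-7936128) = 279082*(-1/7936128) = -139541/3968064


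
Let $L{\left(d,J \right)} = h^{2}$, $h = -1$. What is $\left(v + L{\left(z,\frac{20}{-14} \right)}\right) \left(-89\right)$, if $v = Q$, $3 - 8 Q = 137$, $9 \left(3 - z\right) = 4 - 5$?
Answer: $\frac{5607}{4} \approx 1401.8$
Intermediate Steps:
$z = \frac{28}{9}$ ($z = 3 - \frac{4 - 5}{9} = 3 - - \frac{1}{9} = 3 + \frac{1}{9} = \frac{28}{9} \approx 3.1111$)
$Q = - \frac{67}{4}$ ($Q = \frac{3}{8} - \frac{137}{8} = - \frac{67}{4} \approx -16.75$)
$v = - \frac{67}{4} \approx -16.75$
$L{\left(d,J \right)} = 1$ ($L{\left(d,J \right)} = \left(-1\right)^{2} = 1$)
$\left(v + L{\left(z,\frac{20}{-14} \right)}\right) \left(-89\right) = \left(- \frac{67}{4} + 1\right) \left(-89\right) = \left(- \frac{63}{4}\right) \left(-89\right) = \frac{5607}{4}$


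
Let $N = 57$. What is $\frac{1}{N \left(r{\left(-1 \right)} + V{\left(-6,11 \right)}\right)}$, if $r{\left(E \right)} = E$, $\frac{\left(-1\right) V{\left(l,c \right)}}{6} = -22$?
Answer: $\frac{1}{7467} \approx 0.00013392$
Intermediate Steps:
$V{\left(l,c \right)} = 132$ ($V{\left(l,c \right)} = \left(-6\right) \left(-22\right) = 132$)
$\frac{1}{N \left(r{\left(-1 \right)} + V{\left(-6,11 \right)}\right)} = \frac{1}{57 \left(-1 + 132\right)} = \frac{1}{57 \cdot 131} = \frac{1}{7467}$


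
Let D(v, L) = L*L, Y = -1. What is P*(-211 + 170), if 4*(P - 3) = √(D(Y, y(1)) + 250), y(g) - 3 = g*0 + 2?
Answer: -123 - 205*√11/4 ≈ -292.98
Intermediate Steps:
y(g) = 5 (y(g) = 3 + (g*0 + 2) = 3 + (0 + 2) = 3 + 2 = 5)
D(v, L) = L²
P = 3 + 5*√11/4 (P = 3 + √(5² + 250)/4 = 3 + √(25 + 250)/4 = 3 + √275/4 = 3 + (5*√11)/4 = 3 + 5*√11/4 ≈ 7.1458)
P*(-211 + 170) = (3 + 5*√11/4)*(-211 + 170) = (3 + 5*√11/4)*(-41) = -123 - 205*√11/4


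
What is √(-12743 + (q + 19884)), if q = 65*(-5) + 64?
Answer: 4*√430 ≈ 82.946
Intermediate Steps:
q = -261 (q = -325 + 64 = -261)
√(-12743 + (q + 19884)) = √(-12743 + (-261 + 19884)) = √(-12743 + 19623) = √6880 = 4*√430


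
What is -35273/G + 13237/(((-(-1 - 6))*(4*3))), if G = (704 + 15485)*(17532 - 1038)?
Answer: 28052054435/178014244 ≈ 157.58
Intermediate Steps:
G = 267021366 (G = 16189*16494 = 267021366)
-35273/G + 13237/(((-(-1 - 6))*(4*3))) = -35273/267021366 + 13237/(((-(-1 - 6))*(4*3))) = -35273*1/267021366 + 13237/((-1*(-7)*12)) = -35273/267021366 + 13237/((7*12)) = -35273/267021366 + 13237/84 = -35273/267021366 + 13237*(1/84) = -35273/267021366 + 1891/12 = 28052054435/178014244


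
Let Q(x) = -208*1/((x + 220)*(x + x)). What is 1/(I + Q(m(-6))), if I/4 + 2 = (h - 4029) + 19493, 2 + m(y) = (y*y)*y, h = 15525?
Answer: 109/13510358 ≈ 8.0679e-6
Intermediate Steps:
m(y) = -2 + y**3 (m(y) = -2 + (y*y)*y = -2 + y**2*y = -2 + y**3)
I = 123948 (I = -8 + 4*((15525 - 4029) + 19493) = -8 + 4*(11496 + 19493) = -8 + 4*30989 = -8 + 123956 = 123948)
Q(x) = -104/(x*(220 + x)) (Q(x) = -208*1/(2*x*(220 + x)) = -104/(x*(220 + x)))
1/(I + Q(m(-6))) = 1/(123948 - 104/((-2 + (-6)**3)*(220 + (-2 + (-6)**3)))) = 1/(123948 - 104/((-2 - 216)*(220 + (-2 - 216)))) = 1/(123948 - 104/(-218*(220 - 218))) = 1/(123948 - 104*(-1/218)/2) = 1/(123948 - 104*(-1/218)*1/2) = 1/(123948 + 26/109) = 1/(13510358/109) = 109/13510358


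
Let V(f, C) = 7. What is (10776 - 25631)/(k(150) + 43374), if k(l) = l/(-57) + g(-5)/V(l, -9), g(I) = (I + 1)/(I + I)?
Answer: -9878575/28841998 ≈ -0.34251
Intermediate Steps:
g(I) = (1 + I)/(2*I) (g(I) = (1 + I)/((2*I)) = (1 + I)*(1/(2*I)) = (1 + I)/(2*I))
k(l) = 2/35 - l/57 (k(l) = l/(-57) + ((1/2)*(1 - 5)/(-5))/7 = l*(-1/57) + ((1/2)*(-1/5)*(-4))*(1/7) = -l/57 + (2/5)*(1/7) = -l/57 + 2/35 = 2/35 - l/57)
(10776 - 25631)/(k(150) + 43374) = (10776 - 25631)/((2/35 - 1/57*150) + 43374) = -14855/((2/35 - 50/19) + 43374) = -14855/(-1712/665 + 43374) = -14855/28841998/665 = -14855*665/28841998 = -9878575/28841998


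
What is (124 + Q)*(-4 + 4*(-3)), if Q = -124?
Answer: 0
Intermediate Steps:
(124 + Q)*(-4 + 4*(-3)) = (124 - 124)*(-4 + 4*(-3)) = 0*(-4 - 12) = 0*(-16) = 0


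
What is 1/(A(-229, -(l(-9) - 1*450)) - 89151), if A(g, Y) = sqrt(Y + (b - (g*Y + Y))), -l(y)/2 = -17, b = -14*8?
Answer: -89151/7947805649 - 4*sqrt(5947)/7947805649 ≈ -1.1256e-5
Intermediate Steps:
b = -112
l(y) = 34 (l(y) = -2*(-17) = 34)
A(g, Y) = sqrt(-112 - Y*g) (A(g, Y) = sqrt(Y + (-112 - (g*Y + Y))) = sqrt(Y + (-112 - (Y*g + Y))) = sqrt(Y + (-112 - (Y + Y*g))) = sqrt(Y + (-112 + (-Y - Y*g))) = sqrt(Y + (-112 - Y - Y*g)) = sqrt(-112 - Y*g))
1/(A(-229, -(l(-9) - 1*450)) - 89151) = 1/(sqrt(-112 - 1*(-(34 - 1*450))*(-229)) - 89151) = 1/(sqrt(-112 - 1*(-(34 - 450))*(-229)) - 89151) = 1/(sqrt(-112 - 1*(-1*(-416))*(-229)) - 89151) = 1/(sqrt(-112 - 1*416*(-229)) - 89151) = 1/(sqrt(-112 + 95264) - 89151) = 1/(sqrt(95152) - 89151) = 1/(4*sqrt(5947) - 89151) = 1/(-89151 + 4*sqrt(5947))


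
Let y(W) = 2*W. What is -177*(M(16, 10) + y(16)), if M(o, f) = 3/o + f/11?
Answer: -1031025/176 ≈ -5858.1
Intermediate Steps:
M(o, f) = 3/o + f/11 (M(o, f) = 3/o + f*(1/11) = 3/o + f/11)
-177*(M(16, 10) + y(16)) = -177*((3/16 + (1/11)*10) + 2*16) = -177*((3*(1/16) + 10/11) + 32) = -177*((3/16 + 10/11) + 32) = -177*(193/176 + 32) = -177*5825/176 = -1031025/176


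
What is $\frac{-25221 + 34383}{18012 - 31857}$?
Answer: $- \frac{3054}{4615} \approx -0.66176$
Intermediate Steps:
$\frac{-25221 + 34383}{18012 - 31857} = \frac{9162}{-13845} = 9162 \left(- \frac{1}{13845}\right) = - \frac{3054}{4615}$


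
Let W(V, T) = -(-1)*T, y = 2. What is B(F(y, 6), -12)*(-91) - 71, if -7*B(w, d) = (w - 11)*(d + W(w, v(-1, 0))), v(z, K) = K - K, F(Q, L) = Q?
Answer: 1333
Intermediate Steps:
v(z, K) = 0
W(V, T) = T
B(w, d) = -d*(-11 + w)/7 (B(w, d) = -(w - 11)*(d + 0)/7 = -(-11 + w)*d/7 = -d*(-11 + w)/7)
B(F(y, 6), -12)*(-91) - 71 = ((1/7)*(-12)*(11 - 1*2))*(-91) - 71 = ((1/7)*(-12)*(11 - 2))*(-91) - 71 = ((1/7)*(-12)*9)*(-91) - 71 = -108/7*(-91) - 71 = 1404 - 71 = 1333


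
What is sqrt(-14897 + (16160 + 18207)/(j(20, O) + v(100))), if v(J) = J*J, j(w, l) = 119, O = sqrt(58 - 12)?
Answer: 2*I*sqrt(381254514186)/10119 ≈ 122.04*I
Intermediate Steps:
O = sqrt(46) ≈ 6.7823
v(J) = J**2
sqrt(-14897 + (16160 + 18207)/(j(20, O) + v(100))) = sqrt(-14897 + (16160 + 18207)/(119 + 100**2)) = sqrt(-14897 + 34367/(119 + 10000)) = sqrt(-14897 + 34367/10119) = sqrt(-150708376/10119) = 2*I*sqrt(381254514186)/10119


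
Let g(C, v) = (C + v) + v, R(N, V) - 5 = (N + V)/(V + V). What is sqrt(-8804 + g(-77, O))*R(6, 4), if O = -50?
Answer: 25*I*sqrt(8981)/4 ≈ 592.3*I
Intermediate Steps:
R(N, V) = 5 + (N + V)/(2*V) (R(N, V) = 5 + (N + V)/(V + V) = 5 + (N + V)/((2*V)) = 5 + (N + V)*(1/(2*V)) = 5 + (N + V)/(2*V))
g(C, v) = C + 2*v
sqrt(-8804 + g(-77, O))*R(6, 4) = sqrt(-8804 + (-77 + 2*(-50)))*((1/2)*(6 + 11*4)/4) = sqrt(-8804 + (-77 - 100))*((1/2)*(1/4)*(6 + 44)) = sqrt(-8804 - 177)*((1/2)*(1/4)*50) = sqrt(-8981)*(25/4) = (I*sqrt(8981))*(25/4) = 25*I*sqrt(8981)/4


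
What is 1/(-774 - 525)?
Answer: -1/1299 ≈ -0.00076982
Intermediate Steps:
1/(-774 - 525) = 1/(-1299) = -1/1299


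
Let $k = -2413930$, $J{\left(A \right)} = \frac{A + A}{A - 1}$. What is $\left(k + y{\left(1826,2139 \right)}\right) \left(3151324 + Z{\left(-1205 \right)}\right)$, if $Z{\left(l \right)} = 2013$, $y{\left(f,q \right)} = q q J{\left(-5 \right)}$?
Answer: $16433946875885$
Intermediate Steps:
$J{\left(A \right)} = \frac{2 A}{-1 + A}$
$y{\left(f,q \right)} = \frac{5 q^{2}}{3}$ ($y{\left(f,q \right)} = q q 2 \left(-5\right) \frac{1}{-1 - 5} = q^{2} \cdot 2 \left(-5\right) \frac{1}{-6} = q^{2} \cdot 2 \left(-5\right) \left(- \frac{1}{6}\right) = q^{2} \cdot \frac{5}{3} = \frac{5 q^{2}}{3}$)
$\left(k + y{\left(1826,2139 \right)}\right) \left(3151324 + Z{\left(-1205 \right)}\right) = \left(-2413930 + \frac{5 \cdot 2139^{2}}{3}\right) \left(3151324 + 2013\right) = \left(-2413930 + \frac{5}{3} \cdot 4575321\right) 3153337 = \left(-2413930 + 7625535\right) 3153337 = 5211605 \cdot 3153337 = 16433946875885$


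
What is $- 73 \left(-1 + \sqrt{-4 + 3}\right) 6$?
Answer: $438 - 438 i \approx 438.0 - 438.0 i$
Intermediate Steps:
$- 73 \left(-1 + \sqrt{-4 + 3}\right) 6 = - 73 \left(-1 + \sqrt{-1}\right) 6 = - 73 \left(-1 + i\right) 6 = - 73 \left(-6 + 6 i\right) = 438 - 438 i$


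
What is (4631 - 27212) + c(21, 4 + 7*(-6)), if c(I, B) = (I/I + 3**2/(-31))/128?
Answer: -44800693/1984 ≈ -22581.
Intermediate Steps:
c(I, B) = 11/1984 (c(I, B) = (1 + 9*(-1/31))*(1/128) = (1 - 9/31)*(1/128) = (22/31)*(1/128) = 11/1984)
(4631 - 27212) + c(21, 4 + 7*(-6)) = (4631 - 27212) + 11/1984 = -22581 + 11/1984 = -44800693/1984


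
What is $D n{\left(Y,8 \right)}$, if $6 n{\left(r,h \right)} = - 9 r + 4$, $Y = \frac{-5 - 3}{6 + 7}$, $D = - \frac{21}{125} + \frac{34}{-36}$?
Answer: $- \frac{77593}{43875} \approx -1.7685$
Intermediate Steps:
$D = - \frac{2503}{2250}$ ($D = \left(-21\right) \frac{1}{125} + 34 \left(- \frac{1}{36}\right) = - \frac{21}{125} - \frac{17}{18} = - \frac{2503}{2250} \approx -1.1124$)
$Y = - \frac{8}{13} \approx -0.61539$
$n{\left(r,h \right)} = \frac{2}{3} - \frac{3 r}{2}$ ($n{\left(r,h \right)} = \frac{- 9 r + 4}{6} = \frac{4 - 9 r}{6} = \frac{2}{3} - \frac{3 r}{2}$)
$D n{\left(Y,8 \right)} = - \frac{2503 \left(\frac{2}{3} - - \frac{12}{13}\right)}{2250} = - \frac{2503 \left(\frac{2}{3} + \frac{12}{13}\right)}{2250} = \left(- \frac{2503}{2250}\right) \frac{62}{39} = - \frac{77593}{43875}$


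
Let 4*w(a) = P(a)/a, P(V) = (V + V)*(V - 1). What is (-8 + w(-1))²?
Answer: 81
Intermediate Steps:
P(V) = 2*V*(-1 + V) (P(V) = (2*V)*(-1 + V) = 2*V*(-1 + V))
w(a) = -½ + a/2 (w(a) = ((2*a*(-1 + a))/a)/4 = (-2 + 2*a)/4 = -½ + a/2)
(-8 + w(-1))² = (-8 + (-½ + (½)*(-1)))² = (-8 + (-½ - ½))² = (-8 - 1)² = (-9)² = 81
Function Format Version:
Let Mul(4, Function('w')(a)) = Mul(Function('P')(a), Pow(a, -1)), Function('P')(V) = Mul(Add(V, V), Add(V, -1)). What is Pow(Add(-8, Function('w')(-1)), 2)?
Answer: 81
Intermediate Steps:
Function('P')(V) = Mul(2, V, Add(-1, V)) (Function('P')(V) = Mul(Mul(2, V), Add(-1, V)) = Mul(2, V, Add(-1, V)))
Function('w')(a) = Add(Rational(-1, 2), Mul(Rational(1, 2), a)) (Function('w')(a) = Mul(Rational(1, 4), Mul(Mul(2, a, Add(-1, a)), Pow(a, -1))) = Mul(Rational(1, 4), Add(-2, Mul(2, a))) = Add(Rational(-1, 2), Mul(Rational(1, 2), a)))
Pow(Add(-8, Function('w')(-1)), 2) = Pow(Add(-8, Add(Rational(-1, 2), Mul(Rational(1, 2), -1))), 2) = Pow(Add(-8, Add(Rational(-1, 2), Rational(-1, 2))), 2) = Pow(Add(-8, -1), 2) = Pow(-9, 2) = 81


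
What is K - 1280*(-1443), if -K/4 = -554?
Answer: 1849256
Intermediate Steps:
K = 2216 (K = -4*(-554) = 2216)
K - 1280*(-1443) = 2216 - 1280*(-1443) = 2216 + 1847040 = 1849256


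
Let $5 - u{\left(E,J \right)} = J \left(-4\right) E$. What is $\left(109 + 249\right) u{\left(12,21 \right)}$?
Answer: $362654$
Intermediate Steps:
$u{\left(E,J \right)} = 5 + 4 E J$ ($u{\left(E,J \right)} = 5 - J \left(-4\right) E = 5 - - 4 J E = 5 - - 4 E J = 5 + 4 E J$)
$\left(109 + 249\right) u{\left(12,21 \right)} = \left(109 + 249\right) \left(5 + 4 \cdot 12 \cdot 21\right) = 358 \left(5 + 1008\right) = 358 \cdot 1013 = 362654$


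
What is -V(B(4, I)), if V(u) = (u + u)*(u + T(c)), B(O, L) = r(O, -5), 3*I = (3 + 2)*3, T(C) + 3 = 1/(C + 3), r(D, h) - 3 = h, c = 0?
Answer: -56/3 ≈ -18.667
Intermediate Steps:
r(D, h) = 3 + h
T(C) = -3 + 1/(3 + C) (T(C) = -3 + 1/(C + 3) = -3 + 1/(3 + C))
I = 5 (I = ((3 + 2)*3)/3 = (5*3)/3 = (⅓)*15 = 5)
B(O, L) = -2 (B(O, L) = 3 - 5 = -2)
V(u) = 2*u*(-8/3 + u) (V(u) = (u + u)*(u + (-8 - 3*0)/(3 + 0)) = (2*u)*(u + (-8 + 0)/3) = (2*u)*(u + (⅓)*(-8)) = (2*u)*(u - 8/3) = (2*u)*(-8/3 + u) = 2*u*(-8/3 + u))
-V(B(4, I)) = -2*(-2)*(-8 + 3*(-2))/3 = -2*(-2)*(-8 - 6)/3 = -2*(-2)*(-14)/3 = -1*56/3 = -56/3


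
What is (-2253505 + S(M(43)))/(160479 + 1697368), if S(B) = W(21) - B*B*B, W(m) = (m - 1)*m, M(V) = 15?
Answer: -2256460/1857847 ≈ -1.2146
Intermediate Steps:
W(m) = m*(-1 + m) (W(m) = (-1 + m)*m = m*(-1 + m))
S(B) = 420 - B³ (S(B) = 21*(-1 + 21) - B*B*B = 21*20 - B²*B = 420 - B³)
(-2253505 + S(M(43)))/(160479 + 1697368) = (-2253505 + (420 - 1*15³))/(160479 + 1697368) = (-2253505 + (420 - 1*3375))/1857847 = (-2253505 + (420 - 3375))*(1/1857847) = (-2253505 - 2955)*(1/1857847) = -2256460*1/1857847 = -2256460/1857847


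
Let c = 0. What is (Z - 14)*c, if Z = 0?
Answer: 0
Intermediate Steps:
(Z - 14)*c = (0 - 14)*0 = -14*0 = 0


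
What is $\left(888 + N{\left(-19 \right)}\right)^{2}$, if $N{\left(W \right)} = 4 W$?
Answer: $659344$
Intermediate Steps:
$\left(888 + N{\left(-19 \right)}\right)^{2} = \left(888 + 4 \left(-19\right)\right)^{2} = \left(888 - 76\right)^{2} = 812^{2} = 659344$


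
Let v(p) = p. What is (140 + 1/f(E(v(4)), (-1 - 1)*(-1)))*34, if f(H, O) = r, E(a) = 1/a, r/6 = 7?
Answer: 99977/21 ≈ 4760.8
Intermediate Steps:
r = 42 (r = 6*7 = 42)
E(a) = 1/a
f(H, O) = 42
(140 + 1/f(E(v(4)), (-1 - 1)*(-1)))*34 = (140 + 1/42)*34 = (5881/42)*34 = 99977/21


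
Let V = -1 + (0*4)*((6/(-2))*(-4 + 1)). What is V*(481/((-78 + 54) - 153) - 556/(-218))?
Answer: 3223/19293 ≈ 0.16706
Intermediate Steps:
V = -1 (V = -1 + 0*((6*(-½))*(-3)) = -1 + 0*(-3*(-3)) = -1 + 0*9 = -1 + 0 = -1)
V*(481/((-78 + 54) - 153) - 556/(-218)) = -(481/((-78 + 54) - 153) - 556/(-218)) = -(481/(-24 - 153) - 556*(-1/218)) = -(481/(-177) + 278/109) = -(481*(-1/177) + 278/109) = -(-481/177 + 278/109) = -1*(-3223/19293) = 3223/19293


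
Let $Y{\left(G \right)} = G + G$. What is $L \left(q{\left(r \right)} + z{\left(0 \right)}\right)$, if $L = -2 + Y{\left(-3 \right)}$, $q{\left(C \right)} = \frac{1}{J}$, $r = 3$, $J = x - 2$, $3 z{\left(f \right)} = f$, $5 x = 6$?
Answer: $10$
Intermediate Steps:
$x = \frac{6}{5}$ ($x = \frac{1}{5} \cdot 6 = \frac{6}{5} \approx 1.2$)
$z{\left(f \right)} = \frac{f}{3}$
$Y{\left(G \right)} = 2 G$
$J = - \frac{4}{5}$ ($J = \frac{6}{5} - 2 = - \frac{4}{5} \approx -0.8$)
$q{\left(C \right)} = - \frac{5}{4}$ ($q{\left(C \right)} = \frac{1}{- \frac{4}{5}} = - \frac{5}{4}$)
$L = -8$ ($L = -2 + 2 \left(-3\right) = -2 - 6 = -8$)
$L \left(q{\left(r \right)} + z{\left(0 \right)}\right) = - 8 \left(- \frac{5}{4} + \frac{1}{3} \cdot 0\right) = - 8 \left(- \frac{5}{4} + 0\right) = \left(-8\right) \left(- \frac{5}{4}\right) = 10$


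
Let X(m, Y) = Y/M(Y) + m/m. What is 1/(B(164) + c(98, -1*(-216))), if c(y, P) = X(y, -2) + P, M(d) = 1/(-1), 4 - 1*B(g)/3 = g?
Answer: -1/261 ≈ -0.0038314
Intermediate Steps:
B(g) = 12 - 3*g
M(d) = -1
X(m, Y) = 1 - Y (X(m, Y) = Y/(-1) + m/m = Y*(-1) + 1 = -Y + 1 = 1 - Y)
c(y, P) = 3 + P (c(y, P) = (1 - 1*(-2)) + P = (1 + 2) + P = 3 + P)
1/(B(164) + c(98, -1*(-216))) = 1/((12 - 3*164) + (3 - 1*(-216))) = 1/((12 - 492) + (3 + 216)) = 1/(-480 + 219) = 1/(-261) = -1/261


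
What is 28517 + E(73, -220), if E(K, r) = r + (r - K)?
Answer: 28004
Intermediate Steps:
E(K, r) = -K + 2*r
28517 + E(73, -220) = 28517 + (-1*73 + 2*(-220)) = 28517 + (-73 - 440) = 28517 - 513 = 28004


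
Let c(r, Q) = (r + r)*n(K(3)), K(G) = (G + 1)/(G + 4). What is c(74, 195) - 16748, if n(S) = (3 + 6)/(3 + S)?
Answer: -409376/25 ≈ -16375.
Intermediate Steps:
K(G) = (1 + G)/(4 + G)
n(S) = 9/(3 + S)
c(r, Q) = 126*r/25 (c(r, Q) = (r + r)*(9/(3 + (1 + 3)/(4 + 3))) = (2*r)*(9/(3 + 4/7)) = (2*r)*(9/(25/7)) = (2*r)*(9*(7/25)) = (2*r)*(63/25) = 126*r/25)
c(74, 195) - 16748 = (126/25)*74 - 16748 = 9324/25 - 16748 = -409376/25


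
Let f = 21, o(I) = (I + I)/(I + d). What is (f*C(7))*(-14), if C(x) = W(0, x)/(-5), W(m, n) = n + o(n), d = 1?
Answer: 1029/2 ≈ 514.50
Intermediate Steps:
o(I) = 2*I/(1 + I) (o(I) = (I + I)/(I + 1) = (2*I)/(1 + I) = 2*I/(1 + I))
W(m, n) = n + 2*n/(1 + n)
C(x) = -x*(3 + x)/(5*(1 + x)) (C(x) = (x*(3 + x)/(1 + x))/(-5) = (x*(3 + x)/(1 + x))*(-1/5) = -x*(3 + x)/(5*(1 + x)))
(f*C(7))*(-14) = (21*((1/5)*7*(-3 - 1*7)/(1 + 7)))*(-14) = (21*((1/5)*7*(-3 - 7)/8))*(-14) = (21*((1/5)*7*(1/8)*(-10)))*(-14) = (21*(-7/4))*(-14) = -147/4*(-14) = 1029/2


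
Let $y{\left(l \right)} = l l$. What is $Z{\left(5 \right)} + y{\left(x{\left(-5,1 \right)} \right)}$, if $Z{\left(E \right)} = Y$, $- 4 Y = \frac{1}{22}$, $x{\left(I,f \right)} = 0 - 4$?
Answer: $\frac{1407}{88} \approx 15.989$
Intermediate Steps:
$x{\left(I,f \right)} = -4$
$y{\left(l \right)} = l^{2}$
$Y = - \frac{1}{88}$ ($Y = - \frac{1}{4 \cdot 22} = \left(- \frac{1}{4}\right) \frac{1}{22} = - \frac{1}{88} \approx -0.011364$)
$Z{\left(E \right)} = - \frac{1}{88}$
$Z{\left(5 \right)} + y{\left(x{\left(-5,1 \right)} \right)} = - \frac{1}{88} + \left(-4\right)^{2} = - \frac{1}{88} + 16 = \frac{1407}{88}$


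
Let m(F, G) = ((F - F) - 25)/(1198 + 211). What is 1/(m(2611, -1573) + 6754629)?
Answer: 1409/9517272236 ≈ 1.4805e-7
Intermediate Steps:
m(F, G) = -25/1409 (m(F, G) = (0 - 25)/1409 = -25*1/1409 = -25/1409)
1/(m(2611, -1573) + 6754629) = 1/(-25/1409 + 6754629) = 1/(9517272236/1409) = 1409/9517272236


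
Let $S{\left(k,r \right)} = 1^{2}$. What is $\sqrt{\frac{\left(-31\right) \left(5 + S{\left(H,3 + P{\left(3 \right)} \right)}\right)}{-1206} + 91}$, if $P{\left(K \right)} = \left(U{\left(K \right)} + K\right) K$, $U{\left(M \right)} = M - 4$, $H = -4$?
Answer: $\frac{\sqrt{3682722}}{201} \approx 9.5475$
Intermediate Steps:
$U{\left(M \right)} = -4 + M$ ($U{\left(M \right)} = M - 4 = -4 + M$)
$P{\left(K \right)} = K \left(-4 + 2 K\right)$ ($P{\left(K \right)} = \left(\left(-4 + K\right) + K\right) K = \left(-4 + 2 K\right) K = K \left(-4 + 2 K\right)$)
$S{\left(k,r \right)} = 1$
$\sqrt{\frac{\left(-31\right) \left(5 + S{\left(H,3 + P{\left(3 \right)} \right)}\right)}{-1206} + 91} = \sqrt{\frac{\left(-31\right) \left(5 + 1\right)}{-1206} + 91} = \sqrt{\left(-31\right) 6 \left(- \frac{1}{1206}\right) + 91} = \sqrt{\left(-186\right) \left(- \frac{1}{1206}\right) + 91} = \sqrt{\frac{31}{201} + 91} = \sqrt{\frac{18322}{201}} = \frac{\sqrt{3682722}}{201}$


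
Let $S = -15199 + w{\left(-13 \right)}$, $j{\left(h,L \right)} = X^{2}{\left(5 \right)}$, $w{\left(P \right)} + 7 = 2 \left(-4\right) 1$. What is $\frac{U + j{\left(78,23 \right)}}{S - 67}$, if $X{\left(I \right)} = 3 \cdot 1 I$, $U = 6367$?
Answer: $- \frac{6592}{15281} \approx -0.43139$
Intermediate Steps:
$w{\left(P \right)} = -15$ ($w{\left(P \right)} = -7 + 2 \left(-4\right) 1 = -7 - 8 = -15$)
$X{\left(I \right)} = 3 I$
$j{\left(h,L \right)} = 225$ ($j{\left(h,L \right)} = \left(3 \cdot 5\right)^{2} = 15^{2} = 225$)
$S = -15214$ ($S = -15199 - 15 = -15214$)
$\frac{U + j{\left(78,23 \right)}}{S - 67} = \frac{6367 + 225}{-15214 - 67} = \frac{6592}{-15281} = 6592 \left(- \frac{1}{15281}\right) = - \frac{6592}{15281}$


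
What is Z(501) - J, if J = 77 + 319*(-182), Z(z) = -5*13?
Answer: 57916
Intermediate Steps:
Z(z) = -65
J = -57981 (J = 77 - 58058 = -57981)
Z(501) - J = -65 - 1*(-57981) = -65 + 57981 = 57916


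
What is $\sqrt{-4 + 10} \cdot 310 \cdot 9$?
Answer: $2790 \sqrt{6} \approx 6834.1$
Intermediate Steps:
$\sqrt{-4 + 10} \cdot 310 \cdot 9 = \sqrt{6} \cdot 2790 = 2790 \sqrt{6}$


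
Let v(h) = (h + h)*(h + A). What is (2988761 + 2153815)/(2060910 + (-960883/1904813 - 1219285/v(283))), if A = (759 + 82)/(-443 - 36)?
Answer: 248970230144706664576/99775521918647224579 ≈ 2.4953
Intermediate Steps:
A = -841/479 (A = 841/(-479) = 841*(-1/479) = -841/479 ≈ -1.7557)
v(h) = 2*h*(-841/479 + h) (v(h) = (h + h)*(h - 841/479) = (2*h)*(-841/479 + h) = 2*h*(-841/479 + h))
(2988761 + 2153815)/(2060910 + (-960883/1904813 - 1219285/v(283))) = (2988761 + 2153815)/(2060910 + (-960883/1904813 - 1219285*479/(566*(-841 + 479*283)))) = 5142576/(2060910 + (-960883*1/1904813 - 1219285*479/(566*(-841 + 135557)))) = 5142576/(2060910 + (-960883/1904813 - 1219285/((2/479)*283*134716))) = 5142576/(2060910 + (-960883/1904813 - 1219285/76249256/479)) = 5142576/(2060910 + (-960883/1904813 - 1219285*479/76249256)) = 5142576/(2060910 + (-960883/1904813 - 584037515/76249256)) = 5142576/(2060910 - 1185748864912743/145240574069128) = 5142576/(299326565755941673737/145240574069128) = 5142576*(145240574069128/299326565755941673737) = 248970230144706664576/99775521918647224579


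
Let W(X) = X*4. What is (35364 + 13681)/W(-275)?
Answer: -9809/220 ≈ -44.586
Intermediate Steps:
W(X) = 4*X
(35364 + 13681)/W(-275) = (35364 + 13681)/((4*(-275))) = 49045/(-1100) = 49045*(-1/1100) = -9809/220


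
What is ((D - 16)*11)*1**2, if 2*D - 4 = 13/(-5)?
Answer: -1683/10 ≈ -168.30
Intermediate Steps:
D = 7/10 (D = 2 + (13/(-5))/2 = 2 + (13*(-1/5))/2 = 2 + (1/2)*(-13/5) = 2 - 13/10 = 7/10 ≈ 0.70000)
((D - 16)*11)*1**2 = ((7/10 - 16)*11)*1**2 = -153/10*11*1 = -1683/10*1 = -1683/10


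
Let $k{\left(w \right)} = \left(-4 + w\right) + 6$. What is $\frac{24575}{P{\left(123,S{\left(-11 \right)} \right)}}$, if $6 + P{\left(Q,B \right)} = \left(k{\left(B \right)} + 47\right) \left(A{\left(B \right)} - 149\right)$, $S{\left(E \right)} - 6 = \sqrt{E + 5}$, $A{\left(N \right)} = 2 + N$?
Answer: $\frac{24575 i}{- 7767 i + 86 \sqrt{6}} \approx -3.1617 + 0.085752 i$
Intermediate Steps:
$k{\left(w \right)} = 2 + w$
$S{\left(E \right)} = 6 + \sqrt{5 + E}$ ($S{\left(E \right)} = 6 + \sqrt{E + 5} = 6 + \sqrt{5 + E}$)
$P{\left(Q,B \right)} = -6 + \left(-147 + B\right) \left(49 + B\right)$ ($P{\left(Q,B \right)} = -6 + \left(\left(2 + B\right) + 47\right) \left(\left(2 + B\right) - 149\right) = -6 + \left(49 + B\right) \left(-147 + B\right) = -6 + \left(-147 + B\right) \left(49 + B\right)$)
$\frac{24575}{P{\left(123,S{\left(-11 \right)} \right)}} = \frac{24575}{-7209 + \left(6 + \sqrt{5 - 11}\right)^{2} - 98 \left(6 + \sqrt{5 - 11}\right)} = \frac{24575}{-7209 + \left(6 + \sqrt{-6}\right)^{2} - 98 \left(6 + \sqrt{-6}\right)} = \frac{24575}{-7209 + \left(6 + i \sqrt{6}\right)^{2} - 98 \left(6 + i \sqrt{6}\right)} = \frac{24575}{-7209 + \left(6 + i \sqrt{6}\right)^{2} - \left(588 + 98 i \sqrt{6}\right)} = \frac{24575}{-7797 + \left(6 + i \sqrt{6}\right)^{2} - 98 i \sqrt{6}}$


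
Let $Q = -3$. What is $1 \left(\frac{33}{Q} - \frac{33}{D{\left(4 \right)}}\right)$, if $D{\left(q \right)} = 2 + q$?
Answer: $- \frac{33}{2} \approx -16.5$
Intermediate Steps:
$1 \left(\frac{33}{Q} - \frac{33}{D{\left(4 \right)}}\right) = 1 \left(\frac{33}{-3} - \frac{33}{2 + 4}\right) = 1 \left(33 \left(- \frac{1}{3}\right) - \frac{33}{6}\right) = 1 \left(-11 - \frac{11}{2}\right) = 1 \left(- \frac{33}{2}\right) = - \frac{33}{2}$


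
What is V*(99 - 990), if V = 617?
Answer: -549747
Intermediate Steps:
V*(99 - 990) = 617*(99 - 990) = 617*(-891) = -549747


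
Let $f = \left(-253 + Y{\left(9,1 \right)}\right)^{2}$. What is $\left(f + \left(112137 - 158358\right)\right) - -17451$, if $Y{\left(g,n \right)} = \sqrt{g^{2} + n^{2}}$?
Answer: $35321 - 506 \sqrt{82} \approx 30739.0$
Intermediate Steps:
$f = \left(-253 + \sqrt{82}\right)^{2}$ ($f = \left(-253 + \sqrt{9^{2} + 1^{2}}\right)^{2} = \left(-253 + \sqrt{81 + 1}\right)^{2} = \left(-253 + \sqrt{82}\right)^{2} \approx 59509.0$)
$\left(f + \left(112137 - 158358\right)\right) - -17451 = \left(\left(253 - \sqrt{82}\right)^{2} + \left(112137 - 158358\right)\right) - -17451 = \left(\left(253 - \sqrt{82}\right)^{2} - 46221\right) + 17451 = \left(-46221 + \left(253 - \sqrt{82}\right)^{2}\right) + 17451 = -28770 + \left(253 - \sqrt{82}\right)^{2}$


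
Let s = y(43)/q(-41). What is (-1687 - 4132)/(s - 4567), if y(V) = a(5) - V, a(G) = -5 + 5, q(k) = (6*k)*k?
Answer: 58690434/46062805 ≈ 1.2741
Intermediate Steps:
q(k) = 6*k²
a(G) = 0
y(V) = -V (y(V) = 0 - V = -V)
s = -43/10086 (s = (-1*43)/((6*(-41)²)) = -43/(6*1681) = -43/10086 ≈ -0.0042633)
(-1687 - 4132)/(s - 4567) = (-1687 - 4132)/(-43/10086 - 4567) = -5819/(-46062805/10086) = -5819*(-10086/46062805) = 58690434/46062805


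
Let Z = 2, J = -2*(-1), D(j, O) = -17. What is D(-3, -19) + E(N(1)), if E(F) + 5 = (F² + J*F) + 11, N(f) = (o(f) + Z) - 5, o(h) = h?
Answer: -11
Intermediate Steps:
J = 2
N(f) = -3 + f (N(f) = (f + 2) - 5 = (2 + f) - 5 = -3 + f)
E(F) = 6 + F² + 2*F (E(F) = -5 + ((F² + 2*F) + 11) = -5 + (11 + F² + 2*F) = 6 + F² + 2*F)
D(-3, -19) + E(N(1)) = -17 + (6 + (-3 + 1)² + 2*(-3 + 1)) = -17 + (6 + (-2)² + 2*(-2)) = -17 + (6 + 4 - 4) = -17 + 6 = -11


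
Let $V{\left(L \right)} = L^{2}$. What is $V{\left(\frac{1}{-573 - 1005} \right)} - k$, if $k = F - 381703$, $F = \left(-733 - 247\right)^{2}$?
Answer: $- \frac{1441004140547}{2490084} \approx -5.787 \cdot 10^{5}$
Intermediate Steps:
$F = 960400$ ($F = \left(-980\right)^{2} = 960400$)
$k = 578697$ ($k = 960400 - 381703 = 578697$)
$V{\left(\frac{1}{-573 - 1005} \right)} - k = \left(\frac{1}{-573 - 1005}\right)^{2} - 578697 = \left(\frac{1}{-1578}\right)^{2} - 578697 = \left(- \frac{1}{1578}\right)^{2} - 578697 = \frac{1}{2490084} - 578697 = - \frac{1441004140547}{2490084}$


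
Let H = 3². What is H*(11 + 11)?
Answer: 198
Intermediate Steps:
H = 9
H*(11 + 11) = 9*(11 + 11) = 9*22 = 198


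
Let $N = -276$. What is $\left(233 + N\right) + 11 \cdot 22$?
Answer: $199$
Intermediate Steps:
$\left(233 + N\right) + 11 \cdot 22 = \left(233 - 276\right) + 11 \cdot 22 = -43 + 242 = 199$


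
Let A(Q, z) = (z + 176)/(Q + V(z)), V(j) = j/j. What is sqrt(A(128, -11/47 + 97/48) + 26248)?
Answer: sqrt(15438821257819)/24252 ≈ 162.02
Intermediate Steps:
V(j) = 1
A(Q, z) = (176 + z)/(1 + Q) (A(Q, z) = (z + 176)/(Q + 1) = (176 + z)/(1 + Q))
sqrt(A(128, -11/47 + 97/48) + 26248) = sqrt((176 + (-11/47 + 97/48))/(1 + 128) + 26248) = sqrt((176 + (-11*1/47 + 97*(1/48)))/129 + 26248) = sqrt((176 + (-11/47 + 97/48))/129 + 26248) = sqrt((176 + 4031/2256)/129 + 26248) = sqrt((1/129)*(401087/2256) + 26248) = sqrt(401087/291024 + 26248) = sqrt(7639199039/291024) = sqrt(15438821257819)/24252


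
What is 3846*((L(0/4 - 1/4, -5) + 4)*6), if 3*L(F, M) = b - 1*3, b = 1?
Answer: 76920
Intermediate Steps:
L(F, M) = -⅔ (L(F, M) = (1 - 1*3)/3 = (1 - 3)/3 = (⅓)*(-2) = -⅔)
3846*((L(0/4 - 1/4, -5) + 4)*6) = 3846*((-⅔ + 4)*6) = 3846*((10/3)*6) = 3846*20 = 76920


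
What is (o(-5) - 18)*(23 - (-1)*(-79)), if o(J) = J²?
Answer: -392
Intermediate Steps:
(o(-5) - 18)*(23 - (-1)*(-79)) = ((-5)² - 18)*(23 - (-1)*(-79)) = (25 - 18)*(23 - 1*79) = 7*(23 - 79) = 7*(-56) = -392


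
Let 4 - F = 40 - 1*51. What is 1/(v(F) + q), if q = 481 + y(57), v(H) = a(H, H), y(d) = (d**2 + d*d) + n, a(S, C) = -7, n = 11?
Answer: 1/6983 ≈ 0.00014320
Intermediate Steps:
F = 15 (F = 4 - (40 - 1*51) = 4 - (40 - 51) = 4 - 1*(-11) = 4 + 11 = 15)
y(d) = 11 + 2*d**2 (y(d) = (d**2 + d*d) + 11 = (d**2 + d**2) + 11 = 2*d**2 + 11 = 11 + 2*d**2)
v(H) = -7
q = 6990 (q = 481 + (11 + 2*57**2) = 481 + (11 + 2*3249) = 481 + (11 + 6498) = 481 + 6509 = 6990)
1/(v(F) + q) = 1/(-7 + 6990) = 1/6983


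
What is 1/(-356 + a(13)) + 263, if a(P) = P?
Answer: 90208/343 ≈ 263.00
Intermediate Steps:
1/(-356 + a(13)) + 263 = 1/(-356 + 13) + 263 = 1/(-343) + 263 = -1/343 + 263 = 90208/343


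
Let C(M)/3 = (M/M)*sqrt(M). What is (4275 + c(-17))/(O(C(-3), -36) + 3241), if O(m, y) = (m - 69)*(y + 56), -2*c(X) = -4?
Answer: 1137071/496303 - 36660*I*sqrt(3)/496303 ≈ 2.2911 - 0.12794*I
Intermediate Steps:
C(M) = 3*sqrt(M) (C(M) = 3*((M/M)*sqrt(M)) = 3*(1*sqrt(M)) = 3*sqrt(M))
c(X) = 2 (c(X) = -1/2*(-4) = 2)
O(m, y) = (-69 + m)*(56 + y)
(4275 + c(-17))/(O(C(-3), -36) + 3241) = (4275 + 2)/((-3864 - 69*(-36) + 56*(3*sqrt(-3)) + (3*sqrt(-3))*(-36)) + 3241) = 4277/((-3864 + 2484 + 56*(3*(I*sqrt(3))) + (3*(I*sqrt(3)))*(-36)) + 3241) = 4277/((-3864 + 2484 + 56*(3*I*sqrt(3)) + (3*I*sqrt(3))*(-36)) + 3241) = 4277/((-3864 + 2484 + 168*I*sqrt(3) - 108*I*sqrt(3)) + 3241) = 4277/((-1380 + 60*I*sqrt(3)) + 3241) = 4277/(1861 + 60*I*sqrt(3))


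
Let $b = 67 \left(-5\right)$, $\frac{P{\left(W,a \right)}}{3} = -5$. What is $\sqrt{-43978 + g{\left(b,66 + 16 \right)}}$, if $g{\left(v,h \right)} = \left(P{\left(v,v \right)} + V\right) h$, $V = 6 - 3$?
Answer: $i \sqrt{44962} \approx 212.04 i$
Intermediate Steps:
$P{\left(W,a \right)} = -15$ ($P{\left(W,a \right)} = 3 \left(-5\right) = -15$)
$V = 3$
$b = -335$
$g{\left(v,h \right)} = - 12 h$ ($g{\left(v,h \right)} = \left(-15 + 3\right) h = - 12 h$)
$\sqrt{-43978 + g{\left(b,66 + 16 \right)}} = \sqrt{-43978 - 12 \left(66 + 16\right)} = \sqrt{-43978 - 984} = \sqrt{-44962} = i \sqrt{44962}$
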